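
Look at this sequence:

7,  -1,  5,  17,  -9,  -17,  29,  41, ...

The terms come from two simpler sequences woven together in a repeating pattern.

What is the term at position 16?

Positions follow the repeating pattern AABB; grouping by letter gives 2 tracks.
Stream A = 7, -1, -9, -17: arithmetic with common difference −8.
Stream B = 5, 17, 29, 41: arithmetic, step +12.
Position 16 falls in stream B as its term 8, giving 89.

89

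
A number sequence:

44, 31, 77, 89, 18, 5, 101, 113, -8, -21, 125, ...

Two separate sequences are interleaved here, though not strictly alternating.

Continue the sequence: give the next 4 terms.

137, -34, -47, 149

Reading positions in blocks of 4 reveals the pattern AABB — 2 tracks woven together.
Track A = 44, 31, 18, 5, -8, -21: arithmetic with common difference −13.
Track B = 77, 89, 101, 113, 125: adding 12 each time.
Term 12 comes from track B (its 6th entry): 137.
Position 13 falls in track A as its term 7, giving -34.
Position 14 → track A, term 8 = -47.
Position 15 falls in track B as its term 7, giving 149.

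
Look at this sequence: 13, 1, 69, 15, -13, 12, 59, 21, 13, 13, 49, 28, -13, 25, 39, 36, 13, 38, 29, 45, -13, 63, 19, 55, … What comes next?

The terms cycle through 4 interleaved subsequences.
Stream A: 13, -13, 13, -13, 13, -13 (the oscillation 13·(−1)^(n+1)).
Stream B: 1, 12, 13, 25, 38, 63 (a Fibonacci-like recurrence a_n = a_{n-1} + a_{n-2}).
Stream C: 69, 59, 49, 39, 29, 19 (subtracting 10 each time).
Stream D: 15, 21, 28, 36, 45, 55 (triangular numbers starting at T_5).
Term 25 comes from stream A (its 7th entry): 13.

13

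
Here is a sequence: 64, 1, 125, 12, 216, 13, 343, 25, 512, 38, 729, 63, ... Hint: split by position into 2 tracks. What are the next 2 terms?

1000, 101

The terms cycle through 2 interleaved subsequences.
Track A: 64, 125, 216, 343, 512, 729 — perfect cubes starting at 4³.
Track B: 1, 12, 13, 25, 38, 63 — Fibonacci-style (each term is the sum of the two before it).
Position 13 → track A, term 7 = 1000.
Term 14 comes from track B (its 7th entry): 101.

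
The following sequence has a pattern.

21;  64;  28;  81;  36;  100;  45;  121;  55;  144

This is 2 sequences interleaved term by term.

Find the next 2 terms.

Positions 1, 3, 5, … form one subsequence and positions 2, 4, 6, … form another.
Stream A is 21, 28, 36, 45, 55, which is triangular numbers starting at T_6.
Stream B is 64, 81, 100, 121, 144, which is perfect squares starting at 8².
Term 11 comes from stream A (its 6th entry): 66.
The 12th slot belongs to stream B; its 6th term is 169.

66, 169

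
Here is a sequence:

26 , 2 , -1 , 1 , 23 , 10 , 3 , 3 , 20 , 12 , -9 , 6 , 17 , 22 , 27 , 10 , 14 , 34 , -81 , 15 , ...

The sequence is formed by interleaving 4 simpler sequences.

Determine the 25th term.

8

Split by position mod 4: positions 1, 5, 9, … form one track, and each other residue class forms its own.
Stream A is 26, 23, 20, 17, 14, which is subtracting 3 each time.
Stream B is 2, 10, 12, 22, 34, which is Fibonacci-style (each term is the sum of the two before it).
Stream C is -1, 3, -9, 27, -81, which is geometric with ratio -3.
Stream D is 1, 3, 6, 10, 15, which is triangular numbers n(n+1)/2 for n = 1, 2, ….
Position 25 → stream A, term 7 = 8.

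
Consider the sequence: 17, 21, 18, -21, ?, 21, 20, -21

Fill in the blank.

19

Taking every 2nd term gives 2 separate tracks.
Subsequence A = 17, 18, ?, 20: arithmetic, step +1.
Subsequence B = 21, -21, 21, -21: alternating ±21.
Filling subsequence A at index 3 by its rule yields 19.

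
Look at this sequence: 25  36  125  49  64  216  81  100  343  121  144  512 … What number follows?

The slot pattern repeats as AAB (period 3), so there are 2 interleaved tracks.
Stream A: 25, 36, 49, 64, 81, 100, 121, 144 — perfect squares starting at 5².
Stream B: 125, 216, 343, 512 — perfect cubes starting at 5³.
The 13th slot belongs to stream A; its 9th term is 169.

169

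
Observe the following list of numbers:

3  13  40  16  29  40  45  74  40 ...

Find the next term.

Positions follow the repeating pattern AAB; grouping by letter gives 2 tracks.
Subsequence A: 3, 13, 16, 29, 45, 74 — Fibonacci-style (each term is the sum of the two before it).
Subsequence B: 40, 40, 40 — always 40.
The 10th slot belongs to subsequence A; its 7th term is 119.

119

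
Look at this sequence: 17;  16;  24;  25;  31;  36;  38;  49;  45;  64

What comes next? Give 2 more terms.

52, 81

Taking every 2nd term gives 2 separate tracks.
Subsequence A: 17, 24, 31, 38, 45 (linear: a_n = 10 + 7·n).
Subsequence B: 16, 25, 36, 49, 64 (the squares 4², 5², 6², …).
Term 11 comes from subsequence A (its 6th entry): 52.
Position 12 falls in subsequence B as its term 6, giving 81.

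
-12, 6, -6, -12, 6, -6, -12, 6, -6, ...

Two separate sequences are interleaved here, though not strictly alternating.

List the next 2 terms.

-12, 6

The slot pattern repeats as ABB (period 3), so there are 2 interleaved tracks.
Track A is -12, -12, -12, which is always -12.
Track B is 6, -6, 6, -6, 6, -6, which is the oscillation 6·(−1)^(n+1).
The 10th slot belongs to track A; its 4th term is -12.
Term 11 comes from track B (its 7th entry): 6.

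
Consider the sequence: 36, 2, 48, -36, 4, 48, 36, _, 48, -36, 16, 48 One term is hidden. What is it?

The terms cycle through 3 interleaved subsequences.
Track A: 36, -36, 36, -36 (the oscillation 36·(−1)^(n+1)).
Track B: 2, 4, ?, 16 (successive powers of 2).
Track C: 48, 48, 48, 48 (constant 48).
The gap is track B's term 3; the rule gives 8.

8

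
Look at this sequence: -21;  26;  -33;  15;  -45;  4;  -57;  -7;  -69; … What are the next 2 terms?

-18, -81

Odd-indexed and even-indexed terms follow separate rules.
Subsequence A = -21, -33, -45, -57, -69: linear: a_n = -9 − 12·n.
Subsequence B = 26, 15, 4, -7: arithmetic with common difference −11.
Position 10 falls in subsequence B as its term 5, giving -18.
The 11th slot belongs to subsequence A; its 6th term is -81.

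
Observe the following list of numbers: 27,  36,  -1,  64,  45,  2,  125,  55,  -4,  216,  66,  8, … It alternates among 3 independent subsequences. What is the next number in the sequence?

Split by position mod 3: positions 1, 4, 7, … form one track, and each other residue class forms its own.
Track A is 27, 64, 125, 216, which is perfect cubes starting at 3³.
Track B is 36, 45, 55, 66, which is triangular numbers n(n+1)/2 for n = 8, 9, ….
Track C is -1, 2, -4, 8, which is a geometric progression (common ratio -2).
The 13th slot belongs to track A; its 5th term is 343.

343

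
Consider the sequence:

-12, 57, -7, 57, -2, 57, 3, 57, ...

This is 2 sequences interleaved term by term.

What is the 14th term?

57

Split by position mod 2 into 2 tracks.
Track A: -12, -7, -2, 3 — arithmetic, step +5.
Track B: 57, 57, 57, 57 — the constant sequence 57.
Position 14 falls in track B as its term 7, giving 57.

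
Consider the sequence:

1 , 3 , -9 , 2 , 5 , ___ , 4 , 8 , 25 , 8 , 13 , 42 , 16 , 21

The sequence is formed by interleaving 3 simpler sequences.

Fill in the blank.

8

The terms cycle through 3 interleaved subsequences.
Track A = 1, 2, 4, 8, 16: powers of 2.
Track B = 3, 5, 8, 13, 21: each term equals the sum of the previous two.
Track C = -9, ?, 25, 42: adding 17 each time.
So the missing entry in track C is 8.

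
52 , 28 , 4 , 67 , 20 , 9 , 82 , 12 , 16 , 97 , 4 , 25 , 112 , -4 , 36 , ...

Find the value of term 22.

Split by position mod 3 into 3 tracks.
Track A: 52, 67, 82, 97, 112 — arithmetic, step +15.
Track B: 28, 20, 12, 4, -4 — arithmetic with common difference −8.
Track C: 4, 9, 16, 25, 36 — the squares 2², 3², 4², ….
The 22nd slot belongs to track A; its 8th term is 157.

157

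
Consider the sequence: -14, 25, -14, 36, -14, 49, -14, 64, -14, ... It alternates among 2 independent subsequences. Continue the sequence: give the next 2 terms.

Split by position mod 2 into 2 tracks.
Track A is -14, -14, -14, -14, -14, which is always -14.
Track B is 25, 36, 49, 64, which is consecutive squares n² from n = 5.
Term 10 comes from track B (its 5th entry): 81.
Position 11 → track A, term 6 = -14.

81, -14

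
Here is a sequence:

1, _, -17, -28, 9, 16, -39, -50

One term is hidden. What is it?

4

Positions follow the repeating pattern AABB; grouping by letter gives 2 tracks.
Stream A: 1, ?, 9, 16 (consecutive squares n² from n = 1).
Stream B: -17, -28, -39, -50 (arithmetic with common difference −11).
So the missing entry in stream A is 4.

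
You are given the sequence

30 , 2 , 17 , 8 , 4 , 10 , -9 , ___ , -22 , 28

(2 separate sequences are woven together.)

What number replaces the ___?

The terms cycle through 2 interleaved subsequences.
Stream A: 30, 17, 4, -9, -22 — arithmetic, step −13.
Stream B: 2, 8, 10, ?, 28 — Fibonacci-style (each term is the sum of the two before it).
So the missing entry in stream B is 18.

18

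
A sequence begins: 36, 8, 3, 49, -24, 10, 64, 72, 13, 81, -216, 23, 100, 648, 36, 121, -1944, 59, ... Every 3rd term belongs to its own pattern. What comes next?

Split by position mod 3 into 3 tracks.
Subsequence A: 36, 49, 64, 81, 100, 121. Consecutive squares n² from n = 6.
Subsequence B: 8, -24, 72, -216, 648, -1944. Geometric, ×-3 each step.
Subsequence C: 3, 10, 13, 23, 36, 59. Each term equals the sum of the previous two.
Position 19 → subsequence A, term 7 = 144.

144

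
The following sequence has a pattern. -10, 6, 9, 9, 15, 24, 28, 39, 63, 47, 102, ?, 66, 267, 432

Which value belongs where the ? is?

165

The slot pattern repeats as ABB (period 3), so there are 2 interleaved tracks.
Subsequence A: -10, 9, 28, 47, 66 — arithmetic with common difference +19.
Subsequence B: 6, 9, 15, 24, 39, 63, 102, ?, 267, 432 — each term equals the sum of the previous two.
Filling subsequence B at index 8 by its rule yields 165.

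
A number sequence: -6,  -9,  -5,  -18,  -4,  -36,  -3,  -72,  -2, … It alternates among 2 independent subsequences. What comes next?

Split by position mod 2 into 2 tracks.
Track A: -6, -5, -4, -3, -2. Arithmetic, step +1.
Track B: -9, -18, -36, -72. Geometric with ratio 2.
Position 10 → track B, term 5 = -144.

-144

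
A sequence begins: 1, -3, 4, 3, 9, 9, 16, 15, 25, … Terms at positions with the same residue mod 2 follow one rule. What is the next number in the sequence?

21

Split by position mod 2 into 2 tracks.
Track A: 1, 4, 9, 16, 25. Perfect squares starting at 1².
Track B: -3, 3, 9, 15. Arithmetic with common difference +6.
The 10th slot belongs to track B; its 5th term is 21.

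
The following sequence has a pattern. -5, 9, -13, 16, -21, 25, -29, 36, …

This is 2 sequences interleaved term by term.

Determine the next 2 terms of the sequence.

The terms cycle through 2 interleaved subsequences.
Stream A: -5, -13, -21, -29 (arithmetic with common difference −8).
Stream B: 9, 16, 25, 36 (the squares 3², 4², 5², …).
Term 9 comes from stream A (its 5th entry): -37.
Position 10 falls in stream B as its term 5, giving 49.

-37, 49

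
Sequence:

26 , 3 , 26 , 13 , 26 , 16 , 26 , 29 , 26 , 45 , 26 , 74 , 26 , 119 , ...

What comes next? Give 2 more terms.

The terms cycle through 2 interleaved subsequences.
Track A: 26, 26, 26, 26, 26, 26, 26 — constant 26.
Track B: 3, 13, 16, 29, 45, 74, 119 — Fibonacci-style (each term is the sum of the two before it).
Position 15 → track A, term 8 = 26.
Term 16 comes from track B (its 8th entry): 193.

26, 193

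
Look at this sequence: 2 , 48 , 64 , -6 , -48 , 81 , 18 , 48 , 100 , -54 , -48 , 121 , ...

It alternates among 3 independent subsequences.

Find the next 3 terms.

162, 48, 144

Split by position mod 3: positions 1, 4, 7, … form one track, and each other residue class forms its own.
Track A: 2, -6, 18, -54 — geometric with ratio -3.
Track B: 48, -48, 48, -48 — oscillating between 48 and -48.
Track C: 64, 81, 100, 121 — consecutive squares n² from n = 8.
Term 13 comes from track A (its 5th entry): 162.
Term 14 comes from track B (its 5th entry): 48.
Term 15 comes from track C (its 5th entry): 144.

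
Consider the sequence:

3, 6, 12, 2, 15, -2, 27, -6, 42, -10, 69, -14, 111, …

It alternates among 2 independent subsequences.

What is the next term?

-18

Split by position mod 2 into 2 tracks.
Track A = 3, 12, 15, 27, 42, 69, 111: Fibonacci-style (each term is the sum of the two before it).
Track B = 6, 2, -2, -6, -10, -14: arithmetic, step −4.
Position 14 → track B, term 7 = -18.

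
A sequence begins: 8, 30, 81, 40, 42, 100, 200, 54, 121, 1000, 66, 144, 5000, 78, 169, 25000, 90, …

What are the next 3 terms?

196, 125000, 102

Split by position mod 3: positions 1, 4, 7, … form one track, and each other residue class forms its own.
Subsequence A: 8, 40, 200, 1000, 5000, 25000 — multiplying by 5 each time.
Subsequence B: 30, 42, 54, 66, 78, 90 — adding 12 each time.
Subsequence C: 81, 100, 121, 144, 169 — the squares 9², 10², 11², ….
Position 18 falls in subsequence C as its term 6, giving 196.
Position 19 falls in subsequence A as its term 7, giving 125000.
Term 20 comes from subsequence B (its 7th entry): 102.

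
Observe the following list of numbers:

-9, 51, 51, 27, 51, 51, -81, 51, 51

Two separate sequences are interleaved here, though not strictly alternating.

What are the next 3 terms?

Positions follow the repeating pattern ABB; grouping by letter gives 2 tracks.
Track A: -9, 27, -81. A geometric progression (common ratio -3).
Track B: 51, 51, 51, 51, 51, 51. Constant 51.
The 10th slot belongs to track A; its 4th term is 243.
Position 11 falls in track B as its term 7, giving 51.
The 12th slot belongs to track B; its 8th term is 51.

243, 51, 51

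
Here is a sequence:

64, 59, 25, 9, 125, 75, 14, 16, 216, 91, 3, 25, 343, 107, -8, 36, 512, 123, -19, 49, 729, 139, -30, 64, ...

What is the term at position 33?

Taking every 4th term gives 4 separate tracks.
Stream A = 64, 125, 216, 343, 512, 729: the cubes 4³, 5³, 6³, ….
Stream B = 59, 75, 91, 107, 123, 139: linear: a_n = 43 + 16·n.
Stream C = 25, 14, 3, -8, -19, -30: arithmetic with common difference −11.
Stream D = 9, 16, 25, 36, 49, 64: perfect squares starting at 3².
Position 33 falls in stream A as its term 9, giving 1728.

1728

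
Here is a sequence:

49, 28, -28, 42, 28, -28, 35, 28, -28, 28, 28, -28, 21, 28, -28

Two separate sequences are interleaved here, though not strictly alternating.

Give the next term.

Positions follow the repeating pattern ABB; grouping by letter gives 2 tracks.
Stream A: 49, 42, 35, 28, 21 (linear: a_n = 56 − 7·n).
Stream B: 28, -28, 28, -28, 28, -28, 28, -28, 28, -28 (oscillating between 28 and -28).
The 16th slot belongs to stream A; its 6th term is 14.

14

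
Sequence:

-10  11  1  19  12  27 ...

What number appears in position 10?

43

Split by position mod 2 into 2 tracks.
Subsequence A is -10, 1, 12, which is linear: a_n = -21 + 11·n.
Subsequence B is 11, 19, 27, which is adding 8 each time.
Position 10 → subsequence B, term 5 = 43.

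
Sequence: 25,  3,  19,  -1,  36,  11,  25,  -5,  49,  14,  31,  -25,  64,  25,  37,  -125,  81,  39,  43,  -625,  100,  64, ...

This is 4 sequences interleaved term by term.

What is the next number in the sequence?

49

Split by position mod 4 into 4 tracks.
Subsequence A is 25, 36, 49, 64, 81, 100, which is perfect squares starting at 5².
Subsequence B is 3, 11, 14, 25, 39, 64, which is each term equals the sum of the previous two.
Subsequence C is 19, 25, 31, 37, 43, which is arithmetic, step +6.
Subsequence D is -1, -5, -25, -125, -625, which is geometric with ratio 5.
Position 23 → subsequence C, term 6 = 49.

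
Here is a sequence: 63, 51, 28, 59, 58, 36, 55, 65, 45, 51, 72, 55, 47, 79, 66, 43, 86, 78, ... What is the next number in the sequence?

39

Read the sequence 3 terms at a time; column i is its own pattern.
Track A: 63, 59, 55, 51, 47, 43 (subtracting 4 each time).
Track B: 51, 58, 65, 72, 79, 86 (arithmetic with common difference +7).
Track C: 28, 36, 45, 55, 66, 78 (triangular numbers n(n+1)/2 for n = 7, 8, …).
Position 19 falls in track A as its term 7, giving 39.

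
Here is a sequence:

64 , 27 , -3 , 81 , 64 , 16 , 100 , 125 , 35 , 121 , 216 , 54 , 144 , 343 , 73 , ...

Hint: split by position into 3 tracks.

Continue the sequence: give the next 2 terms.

169, 512

Read the sequence 3 terms at a time; column i is its own pattern.
Track A: 64, 81, 100, 121, 144 (perfect squares starting at 8²).
Track B: 27, 64, 125, 216, 343 (consecutive cubes n³ from n = 3).
Track C: -3, 16, 35, 54, 73 (arithmetic, step +19).
Position 16 → track A, term 6 = 169.
Term 17 comes from track B (its 6th entry): 512.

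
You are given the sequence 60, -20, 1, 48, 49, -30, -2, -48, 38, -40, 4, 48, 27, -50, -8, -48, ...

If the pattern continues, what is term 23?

The terms cycle through 4 interleaved subsequences.
Track A: 60, 49, 38, 27 (arithmetic, step −11).
Track B: -20, -30, -40, -50 (arithmetic, step −10).
Track C: 1, -2, 4, -8 (multiplying by -2 each time).
Track D: 48, -48, 48, -48 (alternating ±48).
Position 23 falls in track C as its term 6, giving -32.

-32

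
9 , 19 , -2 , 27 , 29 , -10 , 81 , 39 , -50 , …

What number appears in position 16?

Split by position mod 3: positions 1, 4, 7, … form one track, and each other residue class forms its own.
Subsequence A is 9, 27, 81, which is powers of 3.
Subsequence B is 19, 29, 39, which is arithmetic, step +10.
Subsequence C is -2, -10, -50, which is multiplying by 5 each time.
Term 16 comes from subsequence A (its 6th entry): 2187.

2187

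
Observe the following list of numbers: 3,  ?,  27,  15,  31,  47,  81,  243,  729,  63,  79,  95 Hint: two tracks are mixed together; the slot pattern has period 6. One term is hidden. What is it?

Reading positions in blocks of 6 reveals the pattern AAABBB — 2 tracks woven together.
Track A is 3, ?, 27, 81, 243, 729, which is successive powers of 3.
Track B is 15, 31, 47, 63, 79, 95, which is linear: a_n = -1 + 16·n.
The gap is track A's term 2; the rule gives 9.

9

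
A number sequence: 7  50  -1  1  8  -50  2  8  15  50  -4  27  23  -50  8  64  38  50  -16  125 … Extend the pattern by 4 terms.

Taking every 4th term gives 4 separate tracks.
Stream A is 7, 8, 15, 23, 38, which is Fibonacci-style (each term is the sum of the two before it).
Stream B is 50, -50, 50, -50, 50, which is alternating ±50.
Stream C is -1, 2, -4, 8, -16, which is a geometric progression (common ratio -2).
Stream D is 1, 8, 27, 64, 125, which is perfect cubes starting at 1³.
Term 21 comes from stream A (its 6th entry): 61.
The 22nd slot belongs to stream B; its 6th term is -50.
Position 23 → stream C, term 6 = 32.
The 24th slot belongs to stream D; its 6th term is 216.

61, -50, 32, 216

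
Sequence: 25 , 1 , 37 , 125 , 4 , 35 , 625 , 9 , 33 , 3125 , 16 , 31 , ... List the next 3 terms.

15625, 25, 29

Split by position mod 3: positions 1, 4, 7, … form one track, and each other residue class forms its own.
Track A = 25, 125, 625, 3125: powers 5^2, 5^3, 5^4, ….
Track B = 1, 4, 9, 16: the squares 1², 2², 3², ….
Track C = 37, 35, 33, 31: subtracting 2 each time.
Position 13 falls in track A as its term 5, giving 15625.
Term 14 comes from track B (its 5th entry): 25.
Term 15 comes from track C (its 5th entry): 29.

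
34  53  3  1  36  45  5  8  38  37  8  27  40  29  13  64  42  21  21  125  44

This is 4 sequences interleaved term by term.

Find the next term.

Split by position mod 4: positions 1, 5, 9, … form one track, and each other residue class forms its own.
Subsequence A is 34, 36, 38, 40, 42, 44, which is arithmetic, step +2.
Subsequence B is 53, 45, 37, 29, 21, which is linear: a_n = 61 − 8·n.
Subsequence C is 3, 5, 8, 13, 21, which is each term equals the sum of the previous two.
Subsequence D is 1, 8, 27, 64, 125, which is perfect cubes starting at 1³.
Position 22 falls in subsequence B as its term 6, giving 13.

13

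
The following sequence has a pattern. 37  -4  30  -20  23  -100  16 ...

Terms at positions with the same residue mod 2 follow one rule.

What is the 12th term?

-12500

The terms cycle through 2 interleaved subsequences.
Stream A: 37, 30, 23, 16 (arithmetic, step −7).
Stream B: -4, -20, -100 (geometric with ratio 5).
Position 12 falls in stream B as its term 6, giving -12500.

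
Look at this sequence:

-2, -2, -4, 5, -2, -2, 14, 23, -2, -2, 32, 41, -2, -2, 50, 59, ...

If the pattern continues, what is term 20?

77

The slot pattern repeats as AABB (period 4), so there are 2 interleaved tracks.
Track A: -2, -2, -2, -2, -2, -2, -2, -2. The constant sequence -2.
Track B: -4, 5, 14, 23, 32, 41, 50, 59. Adding 9 each time.
The 20th slot belongs to track B; its 10th term is 77.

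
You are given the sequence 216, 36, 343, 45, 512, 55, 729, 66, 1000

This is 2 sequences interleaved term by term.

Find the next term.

The terms cycle through 2 interleaved subsequences.
Stream A: 216, 343, 512, 729, 1000 (consecutive cubes n³ from n = 6).
Stream B: 36, 45, 55, 66 (triangular numbers starting at T_8).
The 10th slot belongs to stream B; its 5th term is 78.

78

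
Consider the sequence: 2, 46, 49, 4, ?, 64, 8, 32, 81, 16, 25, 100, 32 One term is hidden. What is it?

Read the sequence 3 terms at a time; column i is its own pattern.
Subsequence A = 2, 4, 8, 16, 32: successive powers of 2.
Subsequence B = 46, ?, 32, 25: linear: a_n = 53 − 7·n.
Subsequence C = 49, 64, 81, 100: consecutive squares n² from n = 7.
The gap is subsequence B's term 2; the rule gives 39.

39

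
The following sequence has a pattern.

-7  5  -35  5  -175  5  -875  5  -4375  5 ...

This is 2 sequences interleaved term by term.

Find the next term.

Positions 1, 3, 5, … form one subsequence and positions 2, 4, 6, … form another.
Subsequence A: -7, -35, -175, -875, -4375. Geometric, ×5 each step.
Subsequence B: 5, 5, 5, 5, 5. Constant 5.
Position 11 falls in subsequence A as its term 6, giving -21875.

-21875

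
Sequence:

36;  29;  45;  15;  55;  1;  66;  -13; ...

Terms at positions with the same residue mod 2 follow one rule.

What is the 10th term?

The terms cycle through 2 interleaved subsequences.
Subsequence A: 36, 45, 55, 66 — triangular numbers n(n+1)/2 for n = 8, 9, ….
Subsequence B: 29, 15, 1, -13 — linear: a_n = 43 − 14·n.
Term 10 comes from subsequence B (its 5th entry): -27.

-27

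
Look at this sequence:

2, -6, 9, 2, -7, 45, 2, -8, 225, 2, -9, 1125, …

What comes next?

Split by position mod 3 into 3 tracks.
Subsequence A is 2, 2, 2, 2, which is always 2.
Subsequence B is -6, -7, -8, -9, which is subtracting 1 each time.
Subsequence C is 9, 45, 225, 1125, which is a geometric progression (common ratio 5).
Position 13 → subsequence A, term 5 = 2.

2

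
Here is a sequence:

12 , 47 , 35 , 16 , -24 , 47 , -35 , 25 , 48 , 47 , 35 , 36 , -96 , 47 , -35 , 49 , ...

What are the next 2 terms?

The terms cycle through 4 interleaved subsequences.
Track A: 12, -24, 48, -96. A geometric progression (common ratio -2).
Track B: 47, 47, 47, 47. Always 47.
Track C: 35, -35, 35, -35. Alternating ±35.
Track D: 16, 25, 36, 49. The squares 4², 5², 6², ….
Position 17 → track A, term 5 = 192.
The 18th slot belongs to track B; its 5th term is 47.

192, 47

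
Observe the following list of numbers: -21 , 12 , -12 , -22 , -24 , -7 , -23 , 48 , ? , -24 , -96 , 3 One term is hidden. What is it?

-2

Split by position mod 3: positions 1, 4, 7, … form one track, and each other residue class forms its own.
Track A = -21, -22, -23, -24: subtracting 1 each time.
Track B = 12, -24, 48, -96: geometric, ×-2 each step.
Track C = -12, -7, ?, 3: linear: a_n = -17 + 5·n.
The gap is track C's term 3; the rule gives -2.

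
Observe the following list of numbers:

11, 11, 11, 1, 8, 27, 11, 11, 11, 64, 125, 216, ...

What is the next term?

Reading positions in blocks of 6 reveals the pattern AAABBB — 2 tracks woven together.
Track A = 11, 11, 11, 11, 11, 11: always 11.
Track B = 1, 8, 27, 64, 125, 216: perfect cubes starting at 1³.
Position 13 falls in track A as its term 7, giving 11.

11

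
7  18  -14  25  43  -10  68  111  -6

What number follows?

Positions follow the repeating pattern AAB; grouping by letter gives 2 tracks.
Subsequence A: 7, 18, 25, 43, 68, 111. Each term equals the sum of the previous two.
Subsequence B: -14, -10, -6. Arithmetic with common difference +4.
The 10th slot belongs to subsequence A; its 7th term is 179.

179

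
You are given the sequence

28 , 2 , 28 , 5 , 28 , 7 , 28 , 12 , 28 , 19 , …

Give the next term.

28

Odd-indexed and even-indexed terms follow separate rules.
Subsequence A = 28, 28, 28, 28, 28: constant 28.
Subsequence B = 2, 5, 7, 12, 19: Fibonacci-style (each term is the sum of the two before it).
Position 11 → subsequence A, term 6 = 28.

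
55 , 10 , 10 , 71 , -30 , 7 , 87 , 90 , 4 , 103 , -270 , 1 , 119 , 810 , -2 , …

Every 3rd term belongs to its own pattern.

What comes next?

135

Taking every 3rd term gives 3 separate tracks.
Stream A: 55, 71, 87, 103, 119 (arithmetic with common difference +16).
Stream B: 10, -30, 90, -270, 810 (a geometric progression (common ratio -3)).
Stream C: 10, 7, 4, 1, -2 (linear: a_n = 13 − 3·n).
Position 16 → stream A, term 6 = 135.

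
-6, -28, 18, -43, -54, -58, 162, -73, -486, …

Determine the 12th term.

-103

The terms cycle through 2 interleaved subsequences.
Track A: -6, 18, -54, 162, -486. Geometric with ratio -3.
Track B: -28, -43, -58, -73. Arithmetic with common difference −15.
Position 12 → track B, term 6 = -103.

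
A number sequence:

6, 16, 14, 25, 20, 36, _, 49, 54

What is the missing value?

Odd-indexed and even-indexed terms follow separate rules.
Track A: 6, 14, 20, ?, 54 — a Fibonacci-like recurrence a_n = a_{n-1} + a_{n-2}.
Track B: 16, 25, 36, 49 — perfect squares starting at 4².
So the missing entry in track A is 34.

34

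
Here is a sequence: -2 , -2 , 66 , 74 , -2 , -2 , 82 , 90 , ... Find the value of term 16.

The slot pattern repeats as AABB (period 4), so there are 2 interleaved tracks.
Subsequence A is -2, -2, -2, -2, which is always -2.
Subsequence B is 66, 74, 82, 90, which is arithmetic, step +8.
Position 16 → subsequence B, term 8 = 122.

122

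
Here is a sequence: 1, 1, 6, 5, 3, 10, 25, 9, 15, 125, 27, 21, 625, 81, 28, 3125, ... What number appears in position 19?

15625

Read the sequence 3 terms at a time; column i is its own pattern.
Stream A: 1, 5, 25, 125, 625, 3125. A geometric progression (common ratio 5).
Stream B: 1, 3, 9, 27, 81. Successive powers of 3.
Stream C: 6, 10, 15, 21, 28. Triangular numbers starting at T_3.
The 19th slot belongs to stream A; its 7th term is 15625.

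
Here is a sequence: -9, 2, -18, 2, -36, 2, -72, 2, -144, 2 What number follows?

Split by position mod 2 into 2 tracks.
Track A is -9, -18, -36, -72, -144, which is geometric, ×2 each step.
Track B is 2, 2, 2, 2, 2, which is the constant sequence 2.
The 11th slot belongs to track A; its 6th term is -288.

-288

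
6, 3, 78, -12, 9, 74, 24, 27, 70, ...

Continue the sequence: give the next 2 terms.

The terms cycle through 3 interleaved subsequences.
Stream A = 6, -12, 24: a geometric progression (common ratio -2).
Stream B = 3, 9, 27: successive powers of 3.
Stream C = 78, 74, 70: linear: a_n = 82 − 4·n.
Position 10 falls in stream A as its term 4, giving -48.
Term 11 comes from stream B (its 4th entry): 81.

-48, 81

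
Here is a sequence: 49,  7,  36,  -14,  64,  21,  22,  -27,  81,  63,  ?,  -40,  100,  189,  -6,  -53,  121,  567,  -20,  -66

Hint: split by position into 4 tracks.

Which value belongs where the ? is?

8

Taking every 4th term gives 4 separate tracks.
Track A: 49, 64, 81, 100, 121 (perfect squares starting at 7²).
Track B: 7, 21, 63, 189, 567 (geometric, ×3 each step).
Track C: 36, 22, ?, -6, -20 (arithmetic with common difference −14).
Track D: -14, -27, -40, -53, -66 (linear: a_n = -1 − 13·n).
So the missing entry in track C is 8.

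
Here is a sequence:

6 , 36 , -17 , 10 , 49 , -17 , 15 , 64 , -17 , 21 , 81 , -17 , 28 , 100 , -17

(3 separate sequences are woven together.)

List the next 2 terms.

36, 121

The terms cycle through 3 interleaved subsequences.
Track A = 6, 10, 15, 21, 28: triangular numbers n(n+1)/2 for n = 3, 4, ….
Track B = 36, 49, 64, 81, 100: perfect squares starting at 6².
Track C = -17, -17, -17, -17, -17: constant -17.
Position 16 falls in track A as its term 6, giving 36.
Position 17 → track B, term 6 = 121.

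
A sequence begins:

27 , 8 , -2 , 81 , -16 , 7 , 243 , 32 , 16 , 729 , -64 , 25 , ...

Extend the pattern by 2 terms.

2187, 128

The terms cycle through 3 interleaved subsequences.
Track A: 27, 81, 243, 729. Powers of 3.
Track B: 8, -16, 32, -64. A geometric progression (common ratio -2).
Track C: -2, 7, 16, 25. Linear: a_n = -11 + 9·n.
The 13th slot belongs to track A; its 5th term is 2187.
Term 14 comes from track B (its 5th entry): 128.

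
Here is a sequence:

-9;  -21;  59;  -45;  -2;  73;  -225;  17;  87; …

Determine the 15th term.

115

Taking every 3rd term gives 3 separate tracks.
Track A: -9, -45, -225. A geometric progression (common ratio 5).
Track B: -21, -2, 17. Arithmetic, step +19.
Track C: 59, 73, 87. Arithmetic with common difference +14.
The 15th slot belongs to track C; its 5th term is 115.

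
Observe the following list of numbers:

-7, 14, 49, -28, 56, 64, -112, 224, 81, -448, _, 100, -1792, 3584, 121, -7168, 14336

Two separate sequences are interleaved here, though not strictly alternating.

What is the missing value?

Positions follow the repeating pattern AAB; grouping by letter gives 2 tracks.
Stream A is -7, 14, -28, 56, -112, 224, -448, ?, -1792, 3584, -7168, 14336, which is multiplying by -2 each time.
Stream B is 49, 64, 81, 100, 121, which is consecutive squares n² from n = 7.
Filling stream A at index 8 by its rule yields 896.

896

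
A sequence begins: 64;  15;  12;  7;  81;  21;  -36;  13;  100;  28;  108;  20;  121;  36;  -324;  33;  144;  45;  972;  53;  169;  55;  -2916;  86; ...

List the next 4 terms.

Split by position mod 4 into 4 tracks.
Subsequence A: 64, 81, 100, 121, 144, 169. Consecutive squares n² from n = 8.
Subsequence B: 15, 21, 28, 36, 45, 55. Triangular numbers n(n+1)/2 for n = 5, 6, ….
Subsequence C: 12, -36, 108, -324, 972, -2916. Geometric with ratio -3.
Subsequence D: 7, 13, 20, 33, 53, 86. A Fibonacci-like recurrence a_n = a_{n-1} + a_{n-2}.
The 25th slot belongs to subsequence A; its 7th term is 196.
Term 26 comes from subsequence B (its 7th entry): 66.
Position 27 → subsequence C, term 7 = 8748.
Position 28 falls in subsequence D as its term 7, giving 139.

196, 66, 8748, 139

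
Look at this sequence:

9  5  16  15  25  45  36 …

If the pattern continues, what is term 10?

Split by position mod 2 into 2 tracks.
Stream A: 9, 16, 25, 36 — consecutive squares n² from n = 3.
Stream B: 5, 15, 45 — multiplying by 3 each time.
Position 10 falls in stream B as its term 5, giving 405.

405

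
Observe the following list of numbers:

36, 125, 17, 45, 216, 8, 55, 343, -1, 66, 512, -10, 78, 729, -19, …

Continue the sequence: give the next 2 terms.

91, 1000

Split by position mod 3: positions 1, 4, 7, … form one track, and each other residue class forms its own.
Subsequence A = 36, 45, 55, 66, 78: triangular numbers n(n+1)/2 for n = 8, 9, ….
Subsequence B = 125, 216, 343, 512, 729: the cubes 5³, 6³, 7³, ….
Subsequence C = 17, 8, -1, -10, -19: subtracting 9 each time.
Position 16 falls in subsequence A as its term 6, giving 91.
Term 17 comes from subsequence B (its 6th entry): 1000.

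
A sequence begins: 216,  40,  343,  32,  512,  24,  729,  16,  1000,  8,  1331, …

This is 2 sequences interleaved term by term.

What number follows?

0

Odd-indexed and even-indexed terms follow separate rules.
Subsequence A: 216, 343, 512, 729, 1000, 1331. Perfect cubes starting at 6³.
Subsequence B: 40, 32, 24, 16, 8. Linear: a_n = 48 − 8·n.
Term 12 comes from subsequence B (its 6th entry): 0.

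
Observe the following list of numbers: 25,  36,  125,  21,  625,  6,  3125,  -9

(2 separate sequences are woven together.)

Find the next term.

15625

The terms cycle through 2 interleaved subsequences.
Track A = 25, 125, 625, 3125: successive powers of 5.
Track B = 36, 21, 6, -9: arithmetic, step −15.
The 9th slot belongs to track A; its 5th term is 15625.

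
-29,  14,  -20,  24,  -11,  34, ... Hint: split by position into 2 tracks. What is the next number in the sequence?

The terms cycle through 2 interleaved subsequences.
Track A is -29, -20, -11, which is arithmetic with common difference +9.
Track B is 14, 24, 34, which is arithmetic, step +10.
Term 7 comes from track A (its 4th entry): -2.

-2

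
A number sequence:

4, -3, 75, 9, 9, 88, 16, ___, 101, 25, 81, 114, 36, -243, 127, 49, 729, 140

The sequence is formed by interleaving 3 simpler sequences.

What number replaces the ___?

-27

Read the sequence 3 terms at a time; column i is its own pattern.
Track A = 4, 9, 16, 25, 36, 49: consecutive squares n² from n = 2.
Track B = -3, 9, ?, 81, -243, 729: geometric, ×-3 each step.
Track C = 75, 88, 101, 114, 127, 140: arithmetic, step +13.
Filling track B at index 3 by its rule yields -27.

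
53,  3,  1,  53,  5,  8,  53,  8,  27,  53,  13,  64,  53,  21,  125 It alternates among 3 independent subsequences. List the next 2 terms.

53, 34

Split by position mod 3 into 3 tracks.
Stream A is 53, 53, 53, 53, 53, which is constant 53.
Stream B is 3, 5, 8, 13, 21, which is each term equals the sum of the previous two.
Stream C is 1, 8, 27, 64, 125, which is perfect cubes starting at 1³.
Position 16 falls in stream A as its term 6, giving 53.
Position 17 → stream B, term 6 = 34.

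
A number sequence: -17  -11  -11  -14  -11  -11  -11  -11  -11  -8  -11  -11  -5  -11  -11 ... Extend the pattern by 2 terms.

Positions follow the repeating pattern ABB; grouping by letter gives 2 tracks.
Track A: -17, -14, -11, -8, -5. Arithmetic with common difference +3.
Track B: -11, -11, -11, -11, -11, -11, -11, -11, -11, -11. Constant -11.
Term 16 comes from track A (its 6th entry): -2.
Position 17 falls in track B as its term 11, giving -11.

-2, -11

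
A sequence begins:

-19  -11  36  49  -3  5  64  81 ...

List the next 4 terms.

Positions follow the repeating pattern AABB; grouping by letter gives 2 tracks.
Subsequence A = -19, -11, -3, 5: arithmetic with common difference +8.
Subsequence B = 36, 49, 64, 81: the squares 6², 7², 8², ….
Term 9 comes from subsequence A (its 5th entry): 13.
The 10th slot belongs to subsequence A; its 6th term is 21.
Position 11 → subsequence B, term 5 = 100.
Position 12 falls in subsequence B as its term 6, giving 121.

13, 21, 100, 121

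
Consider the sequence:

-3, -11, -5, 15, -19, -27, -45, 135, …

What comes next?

-35

The slot pattern repeats as AABB (period 4), so there are 2 interleaved tracks.
Subsequence A: -3, -11, -19, -27 (arithmetic, step −8).
Subsequence B: -5, 15, -45, 135 (a geometric progression (common ratio -3)).
Position 9 falls in subsequence A as its term 5, giving -35.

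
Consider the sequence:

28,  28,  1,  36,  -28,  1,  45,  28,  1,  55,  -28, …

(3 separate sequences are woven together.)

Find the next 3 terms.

1, 66, 28

Taking every 3rd term gives 3 separate tracks.
Track A = 28, 36, 45, 55: triangular numbers starting at T_7.
Track B = 28, -28, 28, -28: the oscillation 28·(−1)^(n+1).
Track C = 1, 1, 1: the constant sequence 1.
Position 12 falls in track C as its term 4, giving 1.
Position 13 → track A, term 5 = 66.
Position 14 → track B, term 5 = 28.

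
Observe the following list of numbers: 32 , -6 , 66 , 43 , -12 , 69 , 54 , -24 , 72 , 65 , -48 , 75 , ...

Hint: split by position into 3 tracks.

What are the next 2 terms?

Split by position mod 3: positions 1, 4, 7, … form one track, and each other residue class forms its own.
Stream A: 32, 43, 54, 65. Linear: a_n = 21 + 11·n.
Stream B: -6, -12, -24, -48. Geometric, ×2 each step.
Stream C: 66, 69, 72, 75. Adding 3 each time.
Term 13 comes from stream A (its 5th entry): 76.
Position 14 → stream B, term 5 = -96.

76, -96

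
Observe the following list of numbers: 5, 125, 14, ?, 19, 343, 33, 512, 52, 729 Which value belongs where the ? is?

Taking every 2nd term gives 2 separate tracks.
Track A: 5, 14, 19, 33, 52. Fibonacci-style (each term is the sum of the two before it).
Track B: 125, ?, 343, 512, 729. The cubes 5³, 6³, 7³, ….
Track B's pattern makes the blank 216.

216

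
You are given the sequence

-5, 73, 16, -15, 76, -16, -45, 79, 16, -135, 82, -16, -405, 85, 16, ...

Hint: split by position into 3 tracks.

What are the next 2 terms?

Read the sequence 3 terms at a time; column i is its own pattern.
Track A is -5, -15, -45, -135, -405, which is geometric with ratio 3.
Track B is 73, 76, 79, 82, 85, which is linear: a_n = 70 + 3·n.
Track C is 16, -16, 16, -16, 16, which is the oscillation 16·(−1)^(n+1).
Position 16 → track A, term 6 = -1215.
Term 17 comes from track B (its 6th entry): 88.

-1215, 88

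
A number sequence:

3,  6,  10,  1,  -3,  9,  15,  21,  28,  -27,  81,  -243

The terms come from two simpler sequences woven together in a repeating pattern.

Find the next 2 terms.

The slot pattern repeats as AAABBB (period 6), so there are 2 interleaved tracks.
Subsequence A: 3, 6, 10, 15, 21, 28. The triangular numbers T_2, T_3, ….
Subsequence B: 1, -3, 9, -27, 81, -243. Geometric, ×-3 each step.
Position 13 → subsequence A, term 7 = 36.
Position 14 → subsequence A, term 8 = 45.

36, 45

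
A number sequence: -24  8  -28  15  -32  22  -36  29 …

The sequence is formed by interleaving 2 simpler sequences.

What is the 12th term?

43

Positions 1, 3, 5, … form one subsequence and positions 2, 4, 6, … form another.
Track A is -24, -28, -32, -36, which is arithmetic, step −4.
Track B is 8, 15, 22, 29, which is arithmetic, step +7.
Position 12 → track B, term 6 = 43.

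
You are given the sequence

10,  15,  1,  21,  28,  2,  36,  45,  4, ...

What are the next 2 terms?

Reading positions in blocks of 3 reveals the pattern AAB — 2 tracks woven together.
Stream A is 10, 15, 21, 28, 36, 45, which is triangular numbers starting at T_4.
Stream B is 1, 2, 4, which is geometric with ratio 2.
Position 10 → stream A, term 7 = 55.
Position 11 → stream A, term 8 = 66.

55, 66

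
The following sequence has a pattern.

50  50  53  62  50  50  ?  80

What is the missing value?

71

Reading positions in blocks of 4 reveals the pattern AABB — 2 tracks woven together.
Track A is 50, 50, 50, 50, which is constant 50.
Track B is 53, 62, ?, 80, which is linear: a_n = 44 + 9·n.
Track B's pattern makes the blank 71.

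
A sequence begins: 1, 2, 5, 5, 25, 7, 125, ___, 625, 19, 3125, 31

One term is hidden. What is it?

12

Split by position mod 2 into 2 tracks.
Subsequence A = 1, 5, 25, 125, 625, 3125: successive powers of 5.
Subsequence B = 2, 5, 7, ?, 19, 31: each term equals the sum of the previous two.
Filling subsequence B at index 4 by its rule yields 12.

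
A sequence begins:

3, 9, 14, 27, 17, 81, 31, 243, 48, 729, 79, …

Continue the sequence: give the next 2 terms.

2187, 127

Taking every 2nd term gives 2 separate tracks.
Stream A: 3, 14, 17, 31, 48, 79. Fibonacci-style (each term is the sum of the two before it).
Stream B: 9, 27, 81, 243, 729. Successive powers of 3.
Term 12 comes from stream B (its 6th entry): 2187.
Position 13 → stream A, term 7 = 127.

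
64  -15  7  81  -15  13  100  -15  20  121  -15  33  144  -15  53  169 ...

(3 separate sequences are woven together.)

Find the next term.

-15

The terms cycle through 3 interleaved subsequences.
Stream A: 64, 81, 100, 121, 144, 169 — the squares 8², 9², 10², ….
Stream B: -15, -15, -15, -15, -15 — always -15.
Stream C: 7, 13, 20, 33, 53 — each term equals the sum of the previous two.
The 17th slot belongs to stream B; its 6th term is -15.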